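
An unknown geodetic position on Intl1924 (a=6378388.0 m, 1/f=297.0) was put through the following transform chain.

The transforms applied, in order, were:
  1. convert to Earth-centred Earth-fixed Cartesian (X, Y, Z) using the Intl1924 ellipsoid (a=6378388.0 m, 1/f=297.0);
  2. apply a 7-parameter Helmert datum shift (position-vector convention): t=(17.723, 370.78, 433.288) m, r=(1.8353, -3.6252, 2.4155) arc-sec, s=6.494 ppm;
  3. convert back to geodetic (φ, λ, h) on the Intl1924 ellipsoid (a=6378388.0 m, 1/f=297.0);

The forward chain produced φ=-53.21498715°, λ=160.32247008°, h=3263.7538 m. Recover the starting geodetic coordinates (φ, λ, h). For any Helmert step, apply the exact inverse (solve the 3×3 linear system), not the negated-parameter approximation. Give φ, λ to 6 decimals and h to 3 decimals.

φ=-53.217321°, λ=160.328200°, h=3504.384 m

start: φ=-53.214987°, λ=160.322470°, h=3263.754 m
→ ECEF (a=6378388.000, f=1/297.0): X=-3606041.4937, Y=1289554.4972, Z=-5087621.8942
→ Helmert⁻¹: X=-3606110.1255, Y=1289172.3036, Z=-5087970.2323
→ geod (Bowring, a=6378388.000): φ=-53.21732100°, λ=160.32820000°, h=3504.3840 m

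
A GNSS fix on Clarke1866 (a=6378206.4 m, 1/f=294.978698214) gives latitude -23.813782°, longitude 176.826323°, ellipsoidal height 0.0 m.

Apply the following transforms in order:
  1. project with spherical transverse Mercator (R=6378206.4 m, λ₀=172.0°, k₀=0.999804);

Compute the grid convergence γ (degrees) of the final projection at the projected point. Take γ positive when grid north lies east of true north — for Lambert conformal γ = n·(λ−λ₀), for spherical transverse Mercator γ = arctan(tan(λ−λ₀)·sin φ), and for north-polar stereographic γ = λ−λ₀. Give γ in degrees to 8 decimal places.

start: φ=-23.813782°, λ=176.826323°, h=0.000 m
→ into tm (λ₀=172.0°): φ=-23.81378200°, λ−λ₀=4.82632300°
convergence γ = -1.95256804°

-1.95256804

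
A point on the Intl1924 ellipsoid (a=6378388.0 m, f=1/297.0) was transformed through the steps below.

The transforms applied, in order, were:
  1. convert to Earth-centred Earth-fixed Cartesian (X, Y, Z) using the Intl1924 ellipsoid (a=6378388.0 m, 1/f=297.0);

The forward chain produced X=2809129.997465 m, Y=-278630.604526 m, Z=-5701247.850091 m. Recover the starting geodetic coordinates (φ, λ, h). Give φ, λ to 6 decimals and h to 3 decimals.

φ=-63.811511°, λ=-5.664498°, h=721.853 m

start: X=2809129.9975, Y=-278630.6045, Z=-5701247.8501 m
→ geod (Bowring, a=6378388.000): φ=-63.81151100°, λ=-5.66449800°, h=721.8530 m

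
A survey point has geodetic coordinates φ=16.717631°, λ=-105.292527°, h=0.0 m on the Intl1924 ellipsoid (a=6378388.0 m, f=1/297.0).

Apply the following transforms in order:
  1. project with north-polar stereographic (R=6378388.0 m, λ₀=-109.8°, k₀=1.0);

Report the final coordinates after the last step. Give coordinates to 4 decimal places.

E=745673.4458 m, N=-9458906.4325 m

start: φ=16.717631°, λ=-105.292527°, h=0.000 m
→ stereo (R=6378388.0, λ₀=-109.8°): E=745673.4458, N=-9458906.4325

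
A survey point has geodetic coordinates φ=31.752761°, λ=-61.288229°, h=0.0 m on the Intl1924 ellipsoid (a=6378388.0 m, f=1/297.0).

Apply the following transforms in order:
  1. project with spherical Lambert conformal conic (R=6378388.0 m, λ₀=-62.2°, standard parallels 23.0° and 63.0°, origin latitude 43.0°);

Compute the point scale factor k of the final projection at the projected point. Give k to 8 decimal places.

0.96003655

start: φ=31.752761°, λ=-61.288229°, h=0.000 m
→ into lcc (λ₀=-62.2°): φ=31.75276100°, λ−λ₀=0.91177100°
scale k = 0.96003655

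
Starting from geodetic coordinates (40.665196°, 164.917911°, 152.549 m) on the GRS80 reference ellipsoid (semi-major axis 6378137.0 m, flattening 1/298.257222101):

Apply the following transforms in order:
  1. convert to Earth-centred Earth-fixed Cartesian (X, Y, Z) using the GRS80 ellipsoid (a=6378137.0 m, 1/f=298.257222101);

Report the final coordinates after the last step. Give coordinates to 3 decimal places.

X=-4678125.655 m, Y=1260686.430 m, Z=4134391.240 m

start: φ=40.665196°, λ=164.917911°, h=152.549 m
→ ECEF (a=6378137.000, f=1/298.257222101): X=-4678125.6547, Y=1260686.4298, Z=4134391.2396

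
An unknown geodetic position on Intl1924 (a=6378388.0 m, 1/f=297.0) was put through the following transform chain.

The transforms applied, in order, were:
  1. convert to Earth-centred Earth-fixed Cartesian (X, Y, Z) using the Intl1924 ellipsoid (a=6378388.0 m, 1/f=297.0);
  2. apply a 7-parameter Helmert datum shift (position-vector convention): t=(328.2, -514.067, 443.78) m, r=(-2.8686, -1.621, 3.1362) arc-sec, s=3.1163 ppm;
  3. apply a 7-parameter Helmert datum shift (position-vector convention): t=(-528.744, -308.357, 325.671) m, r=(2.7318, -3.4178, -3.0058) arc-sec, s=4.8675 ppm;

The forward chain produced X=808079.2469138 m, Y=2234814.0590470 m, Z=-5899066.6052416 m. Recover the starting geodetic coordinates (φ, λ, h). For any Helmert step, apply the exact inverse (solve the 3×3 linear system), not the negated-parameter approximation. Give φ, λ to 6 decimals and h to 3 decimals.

φ=-68.187722°, λ=70.126136°, h=825.133 m

start: X=808079.2469, Y=2234814.0590, Z=-5899066.6052 m
→ Helmert⁻¹: X=808473.7318, Y=2235045.1856, Z=-5899406.5587
→ Helmert⁻¹: X=808130.6399, Y=2235622.0493, Z=-5899807.2124
→ geod (Bowring, a=6378388.000): φ=-68.18772200°, λ=70.12613600°, h=825.1330 m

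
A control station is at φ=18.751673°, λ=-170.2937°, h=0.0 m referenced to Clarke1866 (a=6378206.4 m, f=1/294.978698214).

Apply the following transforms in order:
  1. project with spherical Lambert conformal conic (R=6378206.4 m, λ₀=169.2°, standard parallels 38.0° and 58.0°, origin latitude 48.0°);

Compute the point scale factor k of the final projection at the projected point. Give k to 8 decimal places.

start: φ=18.751673°, λ=-170.293700°, h=0.000 m
→ into lcc (λ₀=169.2°): φ=18.75167300°, λ−λ₀=20.50630000°
scale k = 1.10923679

1.10923679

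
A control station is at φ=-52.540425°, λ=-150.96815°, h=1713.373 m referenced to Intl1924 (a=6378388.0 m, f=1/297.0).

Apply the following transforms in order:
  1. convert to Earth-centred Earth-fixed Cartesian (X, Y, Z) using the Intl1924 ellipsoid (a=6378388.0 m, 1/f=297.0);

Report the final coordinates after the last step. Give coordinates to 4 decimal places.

X=-3400023.7846 m, Y=-1887135.4789 m, Z=-5041061.7074 m

start: φ=-52.540425°, λ=-150.968150°, h=1713.373 m
→ ECEF (a=6378388.000, f=1/297.0): X=-3400023.7846, Y=-1887135.4789, Z=-5041061.7074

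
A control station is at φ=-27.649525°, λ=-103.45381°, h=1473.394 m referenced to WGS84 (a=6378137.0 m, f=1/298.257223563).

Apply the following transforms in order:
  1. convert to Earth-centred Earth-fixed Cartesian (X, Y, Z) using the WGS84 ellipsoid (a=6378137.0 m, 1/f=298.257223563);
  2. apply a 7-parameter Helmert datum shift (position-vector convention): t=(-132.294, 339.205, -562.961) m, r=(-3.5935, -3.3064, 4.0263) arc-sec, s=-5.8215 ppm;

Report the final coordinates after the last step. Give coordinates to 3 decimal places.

X=-1315706.026 m, Y=-5499669.470 m, Z=-2943312.248 m

start: φ=-27.649525°, λ=-103.453810°, h=1473.394 m
→ ECEF (a=6378137.000, f=1/298.257223563): X=-1315735.9240, Y=-5499963.7408, Z=-2942841.1468
→ Helmert 7p (PV): X=-1315706.0263, Y=-5499669.4701, Z=-2943312.2484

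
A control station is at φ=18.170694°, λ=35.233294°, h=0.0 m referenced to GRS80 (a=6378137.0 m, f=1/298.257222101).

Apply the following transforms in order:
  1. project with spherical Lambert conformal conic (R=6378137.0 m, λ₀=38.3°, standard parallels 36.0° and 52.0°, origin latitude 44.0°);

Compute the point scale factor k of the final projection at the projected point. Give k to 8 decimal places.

1.08797999

start: φ=18.170694°, λ=35.233294°, h=0.000 m
→ into lcc (λ₀=38.3°): φ=18.17069400°, λ−λ₀=-3.06670600°
scale k = 1.08797999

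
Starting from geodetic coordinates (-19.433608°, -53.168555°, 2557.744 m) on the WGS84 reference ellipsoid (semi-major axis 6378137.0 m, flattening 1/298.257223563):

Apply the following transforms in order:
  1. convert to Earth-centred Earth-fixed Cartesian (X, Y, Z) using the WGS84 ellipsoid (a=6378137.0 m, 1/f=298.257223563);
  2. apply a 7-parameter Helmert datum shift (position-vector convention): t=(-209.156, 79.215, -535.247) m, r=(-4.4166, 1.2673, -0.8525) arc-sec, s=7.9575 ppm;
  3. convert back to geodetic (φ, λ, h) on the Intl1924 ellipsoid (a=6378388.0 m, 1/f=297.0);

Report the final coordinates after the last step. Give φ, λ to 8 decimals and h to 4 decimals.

start: φ=-19.433608°, λ=-53.168555°, h=2557.744 m
→ ECEF (a=6378137.000, f=1/298.257223563): X=3608408.2816, Y=-4817943.9958, Z=-2109523.9907
→ Helmert 7p (PV): X=3608194.9655, Y=-4817963.2034, Z=-2109995.0306
→ geod (Bowring, a=6378388.000): φ=-19.43847361°, λ=-53.17028981°, h=2367.4837 m

φ=-19.43847361°, λ=-53.17028981°, h=2367.4837 m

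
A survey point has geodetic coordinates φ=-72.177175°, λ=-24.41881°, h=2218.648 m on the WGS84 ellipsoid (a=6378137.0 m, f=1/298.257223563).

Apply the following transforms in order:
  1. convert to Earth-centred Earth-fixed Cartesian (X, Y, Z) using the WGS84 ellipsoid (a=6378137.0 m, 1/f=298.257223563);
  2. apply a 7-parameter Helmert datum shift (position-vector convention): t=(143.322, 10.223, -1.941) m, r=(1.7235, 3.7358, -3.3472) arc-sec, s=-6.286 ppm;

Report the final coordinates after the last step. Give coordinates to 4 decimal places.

X=1783603.4776 m, Y=-809743.3781 m, Z=-6051881.7413 m

start: φ=-72.177175°, λ=-24.418810°, h=2218.648 m
→ ECEF (a=6378137.000, f=1/298.257223563): X=1783594.1170, Y=-809780.3157, Z=-6051878.7725
→ Helmert 7p (PV): X=1783603.4776, Y=-809743.3781, Z=-6051881.7413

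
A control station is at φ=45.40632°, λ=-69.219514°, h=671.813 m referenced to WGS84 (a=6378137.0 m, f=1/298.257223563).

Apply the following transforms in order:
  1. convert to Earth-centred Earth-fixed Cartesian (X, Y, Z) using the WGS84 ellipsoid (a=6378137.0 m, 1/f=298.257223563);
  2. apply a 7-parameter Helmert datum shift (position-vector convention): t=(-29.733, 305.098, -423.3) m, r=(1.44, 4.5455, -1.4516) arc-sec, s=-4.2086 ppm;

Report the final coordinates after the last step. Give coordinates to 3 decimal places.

start: φ=45.406320°, λ=-69.219514°, h=671.813 m
→ ECEF (a=6378137.000, f=1/298.257223563): X=1591588.1999, Y=-4194188.0543, Z=4519643.9134
→ Helmert 7p (PV): X=1591621.8517, Y=-4193908.0584, Z=4519137.2372

X=1591621.852 m, Y=-4193908.058 m, Z=4519137.237 m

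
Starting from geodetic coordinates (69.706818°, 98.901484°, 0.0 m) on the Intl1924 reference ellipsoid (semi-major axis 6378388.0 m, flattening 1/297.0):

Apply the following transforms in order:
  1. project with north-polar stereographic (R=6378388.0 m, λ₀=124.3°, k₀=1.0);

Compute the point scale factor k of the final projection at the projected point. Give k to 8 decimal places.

1.03202891

start: φ=69.706818°, λ=98.901484°, h=0.000 m
→ into stereo (λ₀=124.3°): φ=69.70681800°, λ−λ₀=-25.39851600°
scale k = 1.03202891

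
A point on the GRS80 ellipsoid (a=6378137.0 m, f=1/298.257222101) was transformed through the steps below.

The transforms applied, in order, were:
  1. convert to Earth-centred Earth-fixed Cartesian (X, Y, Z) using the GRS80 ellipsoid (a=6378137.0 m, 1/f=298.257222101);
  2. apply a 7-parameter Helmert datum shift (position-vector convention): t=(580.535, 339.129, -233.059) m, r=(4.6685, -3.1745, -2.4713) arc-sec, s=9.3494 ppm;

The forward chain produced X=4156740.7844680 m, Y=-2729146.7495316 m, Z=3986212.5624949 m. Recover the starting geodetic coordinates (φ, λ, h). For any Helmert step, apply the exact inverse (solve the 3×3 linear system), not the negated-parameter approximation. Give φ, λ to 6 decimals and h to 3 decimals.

φ=38.908061°, λ=-33.292267°, h=3226.192 m

start: X=4156740.7845, Y=-2729146.7495, Z=3986212.5625 m
→ Helmert⁻¹: X=4156215.4452, Y=-2729320.3368, Z=3986406.1593
→ geod (Bowring, a=6378137.000): φ=38.90806100°, λ=-33.29226700°, h=3226.1920 m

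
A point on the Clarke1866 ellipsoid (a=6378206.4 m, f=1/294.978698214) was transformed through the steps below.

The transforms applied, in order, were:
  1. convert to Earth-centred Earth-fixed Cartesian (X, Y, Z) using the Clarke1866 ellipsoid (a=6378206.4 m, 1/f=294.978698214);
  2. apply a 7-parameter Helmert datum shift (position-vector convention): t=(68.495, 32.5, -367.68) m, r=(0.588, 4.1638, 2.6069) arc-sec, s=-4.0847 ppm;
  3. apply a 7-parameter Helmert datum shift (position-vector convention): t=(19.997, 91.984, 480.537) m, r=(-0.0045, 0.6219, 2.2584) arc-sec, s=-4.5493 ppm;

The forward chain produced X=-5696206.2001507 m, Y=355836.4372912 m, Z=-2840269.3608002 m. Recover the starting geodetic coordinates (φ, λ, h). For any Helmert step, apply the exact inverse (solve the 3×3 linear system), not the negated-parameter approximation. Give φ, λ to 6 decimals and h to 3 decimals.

φ=-26.614879°, λ=176.425424°, h=1272.601 m

start: X=-5696206.2002, Y=355836.4373, Z=-2840269.3608 m
→ Helmert⁻¹: X=-5696239.6502, Y=355808.5020, Z=-2840779.9880
→ Helmert⁻¹: X=-5696269.5747, Y=355841.3506, Z=-2840539.9134
→ geod (Bowring, a=6378206.400): φ=-26.61487900°, λ=176.42542400°, h=1272.6010 m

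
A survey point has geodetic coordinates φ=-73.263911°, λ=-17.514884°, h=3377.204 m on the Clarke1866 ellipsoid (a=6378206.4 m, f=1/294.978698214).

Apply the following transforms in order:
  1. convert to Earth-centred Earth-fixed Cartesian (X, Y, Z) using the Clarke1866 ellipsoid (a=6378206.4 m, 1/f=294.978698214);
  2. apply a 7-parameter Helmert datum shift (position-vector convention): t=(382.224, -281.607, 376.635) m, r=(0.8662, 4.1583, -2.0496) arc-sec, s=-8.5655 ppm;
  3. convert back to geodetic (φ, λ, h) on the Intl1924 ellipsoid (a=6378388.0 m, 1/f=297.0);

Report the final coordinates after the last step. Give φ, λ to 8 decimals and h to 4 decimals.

φ=-73.25952876°, λ=-17.52061434°, h=2775.7100 m

start: φ=-73.263911°, λ=-17.514884°, h=3377.204 m
→ ECEF (a=6378206.400, f=1/294.978698214): X=1757930.1995, Y=-554775.3686, Z=-6088842.0970
→ Helmert 7p (PV): X=1758169.1033, Y=-555044.1220, Z=-6088451.0773
→ geod (Bowring, a=6378388.000): φ=-73.25952876°, λ=-17.52061434°, h=2775.7100 m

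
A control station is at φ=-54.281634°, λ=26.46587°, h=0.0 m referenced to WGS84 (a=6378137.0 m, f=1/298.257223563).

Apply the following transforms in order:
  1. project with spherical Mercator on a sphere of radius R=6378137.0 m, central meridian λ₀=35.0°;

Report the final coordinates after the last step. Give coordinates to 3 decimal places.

E=-950015.006 m, N=-7223675.867 m

start: φ=-54.281634°, λ=26.465870°, h=0.000 m
→ merc (R=6378137.0, λ₀=35.0°): E=-950015.0060, N=-7223675.8670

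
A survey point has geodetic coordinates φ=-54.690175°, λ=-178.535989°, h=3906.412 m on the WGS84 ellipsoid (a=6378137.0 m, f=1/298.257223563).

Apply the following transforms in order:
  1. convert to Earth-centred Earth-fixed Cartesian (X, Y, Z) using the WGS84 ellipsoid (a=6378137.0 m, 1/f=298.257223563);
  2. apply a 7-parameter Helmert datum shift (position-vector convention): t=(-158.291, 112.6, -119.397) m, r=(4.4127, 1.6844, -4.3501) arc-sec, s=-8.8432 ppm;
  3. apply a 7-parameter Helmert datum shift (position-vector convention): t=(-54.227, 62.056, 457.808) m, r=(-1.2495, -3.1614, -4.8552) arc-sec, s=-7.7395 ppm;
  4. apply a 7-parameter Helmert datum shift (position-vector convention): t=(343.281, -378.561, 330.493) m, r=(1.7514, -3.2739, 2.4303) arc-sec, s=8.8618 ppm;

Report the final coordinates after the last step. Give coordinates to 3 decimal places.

start: φ=-54.690175°, λ=-178.535989°, h=3906.412 m
→ ECEF (a=6378137.000, f=1/298.257223563): X=-3695843.4624, Y=-94456.0557, Z=-5184712.4060
→ Helmert 7p (PV): X=-3696013.4014, Y=-94153.7587, Z=-5184757.7935
→ Helmert 7p (PV): X=-3695961.7737, Y=-94035.3831, Z=-5184315.9357
→ Helmert 7p (PV): X=-3695567.8498, Y=-94414.3047, Z=-5184090.8475

X=-3695567.850 m, Y=-94414.305 m, Z=-5184090.848 m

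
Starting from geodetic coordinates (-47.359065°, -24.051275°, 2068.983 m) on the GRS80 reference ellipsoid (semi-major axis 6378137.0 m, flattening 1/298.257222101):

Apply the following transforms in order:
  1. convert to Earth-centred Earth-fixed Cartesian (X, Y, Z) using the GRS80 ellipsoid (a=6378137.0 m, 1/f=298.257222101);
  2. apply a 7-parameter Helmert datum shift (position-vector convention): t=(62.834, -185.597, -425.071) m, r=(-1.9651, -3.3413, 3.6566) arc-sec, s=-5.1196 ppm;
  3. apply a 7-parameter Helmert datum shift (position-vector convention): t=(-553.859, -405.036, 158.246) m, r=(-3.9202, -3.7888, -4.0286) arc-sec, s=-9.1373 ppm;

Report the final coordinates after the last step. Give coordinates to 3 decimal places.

start: φ=-47.359065°, λ=-24.051275°, h=2068.983 m
→ ECEF (a=6378137.000, f=1/298.257222101): X=3953900.0506, Y=-1764631.2421, Z=-4670419.6680
→ Helmert 7p (PV): X=3954049.5810, Y=-1764782.2069, Z=-4670739.9674
→ Helmert 7p (PV): X=3953510.9190, Y=-1765337.1139, Z=-4670432.8731

X=3953510.919 m, Y=-1765337.114 m, Z=-4670432.873 m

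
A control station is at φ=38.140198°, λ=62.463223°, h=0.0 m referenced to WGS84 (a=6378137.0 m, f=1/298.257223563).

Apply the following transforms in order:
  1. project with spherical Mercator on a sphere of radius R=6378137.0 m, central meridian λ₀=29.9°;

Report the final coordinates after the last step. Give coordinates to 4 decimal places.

start: φ=38.140198°, λ=62.463223°, h=0.000 m
→ merc (R=6378137.0, λ₀=29.9°): E=3624921.4029, N=4599250.0635

E=3624921.4029 m, N=4599250.0635 m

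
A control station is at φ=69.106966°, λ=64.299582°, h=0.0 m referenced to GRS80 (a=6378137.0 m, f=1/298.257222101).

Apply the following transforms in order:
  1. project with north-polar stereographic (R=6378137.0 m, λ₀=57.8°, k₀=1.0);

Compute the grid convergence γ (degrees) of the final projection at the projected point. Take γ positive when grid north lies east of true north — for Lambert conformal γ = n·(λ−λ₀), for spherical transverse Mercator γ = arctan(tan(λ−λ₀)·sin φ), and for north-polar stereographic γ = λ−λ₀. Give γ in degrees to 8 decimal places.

start: φ=69.106966°, λ=64.299582°, h=0.000 m
→ into stereo (λ₀=57.8°): φ=69.10696600°, λ−λ₀=6.49958200°
convergence γ = 6.49958200°

6.49958200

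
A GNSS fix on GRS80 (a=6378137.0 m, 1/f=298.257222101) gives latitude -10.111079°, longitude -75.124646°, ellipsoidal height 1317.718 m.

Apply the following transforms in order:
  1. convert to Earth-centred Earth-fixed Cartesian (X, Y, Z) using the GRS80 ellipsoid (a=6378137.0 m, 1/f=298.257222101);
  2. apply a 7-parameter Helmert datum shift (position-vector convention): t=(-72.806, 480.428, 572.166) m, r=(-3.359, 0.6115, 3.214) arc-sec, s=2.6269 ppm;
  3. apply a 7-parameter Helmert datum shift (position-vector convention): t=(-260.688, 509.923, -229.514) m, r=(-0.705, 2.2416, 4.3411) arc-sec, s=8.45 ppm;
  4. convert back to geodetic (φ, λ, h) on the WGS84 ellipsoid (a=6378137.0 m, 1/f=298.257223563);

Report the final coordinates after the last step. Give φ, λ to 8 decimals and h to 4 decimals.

φ=-10.10879026°, λ=-75.12335518°, h=301.5254 m

start: φ=-10.111079°, λ=-75.124646°, h=1317.718 m
→ ECEF (a=6378137.000, f=1/298.257222101): X=1612446.3581, Y=-6070526.3513, Z=-1112577.3922
→ Helmert 7p (PV): X=1612469.0801, Y=-6070054.8631, Z=-1111914.0710
→ Helmert 7p (PV): X=1612337.6865, Y=-6069566.0959, Z=-1112149.7572
→ geod (Bowring, a=6378137.000): φ=-10.10879026°, λ=-75.12335518°, h=301.5254 m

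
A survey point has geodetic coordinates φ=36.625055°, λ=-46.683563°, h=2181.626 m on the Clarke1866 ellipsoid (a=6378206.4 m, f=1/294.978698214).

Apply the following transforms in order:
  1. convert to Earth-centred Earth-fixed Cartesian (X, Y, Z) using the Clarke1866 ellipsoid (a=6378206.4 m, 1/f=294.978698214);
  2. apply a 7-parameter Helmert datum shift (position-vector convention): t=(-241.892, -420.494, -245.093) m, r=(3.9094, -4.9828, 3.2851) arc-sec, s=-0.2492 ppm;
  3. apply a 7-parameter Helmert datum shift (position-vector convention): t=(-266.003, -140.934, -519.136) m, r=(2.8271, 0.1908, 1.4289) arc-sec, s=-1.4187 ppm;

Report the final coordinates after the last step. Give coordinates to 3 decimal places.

X=3516607.189 m, Y=-3730734.833 m, Z=3784380.064 m

start: φ=36.625055°, λ=-46.683563°, h=2181.626 m
→ ECEF (a=6378206.400, f=1/294.978698214): X=3517123.6371, Y=-3730136.3872, Z=3785190.7254
→ Helmert 7p (PV): X=3516848.8371, Y=-3730571.6776, Z=3784958.9549
→ Helmert 7p (PV): X=3516607.1894, Y=-3730734.8333, Z=3784380.0643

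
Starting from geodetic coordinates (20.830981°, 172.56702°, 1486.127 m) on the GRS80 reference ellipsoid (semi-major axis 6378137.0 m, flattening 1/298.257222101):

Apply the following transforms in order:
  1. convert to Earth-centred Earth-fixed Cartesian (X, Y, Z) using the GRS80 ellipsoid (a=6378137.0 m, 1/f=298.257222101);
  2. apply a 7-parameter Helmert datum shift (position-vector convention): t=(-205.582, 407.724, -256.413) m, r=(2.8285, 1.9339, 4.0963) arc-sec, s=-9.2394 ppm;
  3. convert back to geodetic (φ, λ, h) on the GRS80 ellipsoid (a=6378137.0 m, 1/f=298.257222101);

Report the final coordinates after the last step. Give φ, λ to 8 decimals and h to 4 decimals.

φ=20.82863163°, λ=172.56479822°, h=1576.0183 m

start: φ=20.830981°, λ=172.567020°, h=1486.127 m
→ ECEF (a=6378137.000, f=1/298.257222101): X=-5915008.7163, Y=771687.9283, Z=2254443.4581
→ Helmert 7p (PV): X=-5915153.8353, Y=771940.1400, Z=2254232.2549
→ geod (Bowring, a=6378137.000): φ=20.82863163°, λ=172.56479822°, h=1576.0183 m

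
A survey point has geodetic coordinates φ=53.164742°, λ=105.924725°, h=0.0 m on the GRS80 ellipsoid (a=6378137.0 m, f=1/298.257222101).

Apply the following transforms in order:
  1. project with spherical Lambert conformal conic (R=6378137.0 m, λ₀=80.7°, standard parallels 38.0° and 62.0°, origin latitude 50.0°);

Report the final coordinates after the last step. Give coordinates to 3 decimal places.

start: φ=53.164742°, λ=105.924725°, h=0.000 m
→ lcc (R=6378137.0, λ₀=80.7°): E=1616642.0686, N=621994.0716

E=1616642.069 m, N=621994.072 m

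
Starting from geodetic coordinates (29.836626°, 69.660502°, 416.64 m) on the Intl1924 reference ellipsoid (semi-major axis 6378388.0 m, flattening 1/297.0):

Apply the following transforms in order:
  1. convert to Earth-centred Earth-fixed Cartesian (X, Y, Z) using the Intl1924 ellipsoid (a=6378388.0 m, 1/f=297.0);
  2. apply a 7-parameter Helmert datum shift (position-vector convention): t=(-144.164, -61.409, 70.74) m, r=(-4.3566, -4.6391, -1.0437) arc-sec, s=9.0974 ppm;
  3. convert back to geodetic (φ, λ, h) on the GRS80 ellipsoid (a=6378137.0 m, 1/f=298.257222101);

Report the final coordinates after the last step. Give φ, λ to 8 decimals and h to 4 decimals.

φ=29.83626194°, λ=69.66231780°, h=644.6236 m

start: φ=29.836626°, λ=69.660502°, h=416.640 m
→ ECEF (a=6378388.000, f=1/297.0): X=1924870.8964, Y=5192598.2576, Z=3154929.6191
→ Helmert 7p (PV): X=1924699.5604, Y=5192640.9849, Z=3154962.6775
→ geod (Bowring, a=6378137.000): φ=29.83626194°, λ=69.66231780°, h=644.6236 m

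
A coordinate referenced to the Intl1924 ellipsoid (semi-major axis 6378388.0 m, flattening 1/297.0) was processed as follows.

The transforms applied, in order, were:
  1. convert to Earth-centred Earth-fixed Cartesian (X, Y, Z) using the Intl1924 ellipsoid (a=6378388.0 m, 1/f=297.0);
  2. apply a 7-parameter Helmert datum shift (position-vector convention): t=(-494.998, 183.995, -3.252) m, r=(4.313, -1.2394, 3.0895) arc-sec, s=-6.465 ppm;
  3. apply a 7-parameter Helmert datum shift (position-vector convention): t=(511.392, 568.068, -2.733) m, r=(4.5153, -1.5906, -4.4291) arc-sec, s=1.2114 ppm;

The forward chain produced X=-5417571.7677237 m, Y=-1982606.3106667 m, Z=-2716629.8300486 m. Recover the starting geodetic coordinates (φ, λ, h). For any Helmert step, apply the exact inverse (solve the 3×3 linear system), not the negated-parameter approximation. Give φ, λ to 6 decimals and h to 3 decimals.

start: X=-5417571.7677, Y=-1982606.3107, Z=-2716629.8300 m
→ Helmert⁻¹: X=-5418054.9565, Y=-1983347.7847, Z=-2716538.6080
→ Helmert⁻¹: X=-5417641.0158, Y=-1983520.2578, Z=-2716478.8897
→ geod (Bowring, a=6378388.000): φ=-25.36252800°, λ=-159.89118500°, h=2393.2660 m

φ=-25.362528°, λ=-159.891185°, h=2393.266 m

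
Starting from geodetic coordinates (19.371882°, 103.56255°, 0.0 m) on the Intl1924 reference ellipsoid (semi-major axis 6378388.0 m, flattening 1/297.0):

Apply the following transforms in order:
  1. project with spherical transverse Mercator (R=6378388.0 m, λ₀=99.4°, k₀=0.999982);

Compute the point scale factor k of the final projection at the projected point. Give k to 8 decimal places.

start: φ=19.371882°, λ=103.562550°, h=0.000 m
→ into tm (λ₀=99.4°): φ=19.37188200°, λ−λ₀=4.16255000°
scale k = 1.00233478

1.00233478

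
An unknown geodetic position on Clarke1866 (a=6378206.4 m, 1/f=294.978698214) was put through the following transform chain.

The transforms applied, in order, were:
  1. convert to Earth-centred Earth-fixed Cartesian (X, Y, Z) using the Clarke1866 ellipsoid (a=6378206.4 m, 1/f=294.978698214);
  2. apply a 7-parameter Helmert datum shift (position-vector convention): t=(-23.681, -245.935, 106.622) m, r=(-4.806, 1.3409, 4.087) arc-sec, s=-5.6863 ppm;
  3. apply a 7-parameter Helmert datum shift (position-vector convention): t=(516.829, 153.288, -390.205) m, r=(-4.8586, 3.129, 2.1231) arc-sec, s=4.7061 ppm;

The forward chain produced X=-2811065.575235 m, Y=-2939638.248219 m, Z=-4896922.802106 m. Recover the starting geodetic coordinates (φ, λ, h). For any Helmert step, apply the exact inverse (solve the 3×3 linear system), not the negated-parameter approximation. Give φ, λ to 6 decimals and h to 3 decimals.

start: X=-2811065.5752, Y=-2939638.2482, Z=-4896922.8021 m
→ Helmert⁻¹: X=-2811525.1497, Y=-2939633.4214, Z=-4896621.4475
→ Helmert⁻¹: X=-2811543.8611, Y=-2939234.3947, Z=-4896842.6760
→ geod (Bowring, a=6378206.400): φ=-50.47742400°, λ=-133.72801100°, h=378.7360 m

φ=-50.477424°, λ=-133.728011°, h=378.736 m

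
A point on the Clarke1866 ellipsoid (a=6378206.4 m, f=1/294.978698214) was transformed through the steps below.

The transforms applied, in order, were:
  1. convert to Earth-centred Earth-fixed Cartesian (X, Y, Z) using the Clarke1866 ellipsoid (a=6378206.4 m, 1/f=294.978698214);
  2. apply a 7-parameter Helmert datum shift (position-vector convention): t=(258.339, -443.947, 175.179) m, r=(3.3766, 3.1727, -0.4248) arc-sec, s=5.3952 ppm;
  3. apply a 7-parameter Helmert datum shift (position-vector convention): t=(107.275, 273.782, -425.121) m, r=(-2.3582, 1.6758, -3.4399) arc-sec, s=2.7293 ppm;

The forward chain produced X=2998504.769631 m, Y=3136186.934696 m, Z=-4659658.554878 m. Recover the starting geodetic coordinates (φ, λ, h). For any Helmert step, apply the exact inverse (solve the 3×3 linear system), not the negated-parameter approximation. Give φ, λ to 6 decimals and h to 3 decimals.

start: X=2998504.7696, Y=3136186.9347, Z=-4659658.5549 m
→ Helmert⁻¹: X=2998374.8650, Y=3136007.8657, Z=-4659160.5036
→ Helmert⁻¹: X=2998165.5594, Y=3136364.7917, Z=-4659315.7708
→ geod (Bowring, a=6378206.400): φ=-47.23360200°, λ=46.29054600°, h=111.9800 m

φ=-47.233602°, λ=46.290546°, h=111.980 m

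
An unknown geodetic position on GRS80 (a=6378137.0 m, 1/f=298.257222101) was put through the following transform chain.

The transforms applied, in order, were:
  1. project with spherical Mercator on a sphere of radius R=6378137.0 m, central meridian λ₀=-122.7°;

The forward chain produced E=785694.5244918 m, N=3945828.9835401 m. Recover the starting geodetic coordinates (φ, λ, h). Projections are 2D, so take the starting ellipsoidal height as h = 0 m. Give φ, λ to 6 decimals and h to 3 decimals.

start: E=785694.5245, N=3945828.9835 m
→ merc⁻¹: φ=33.37982800°, λ=-115.64198600°

φ=33.379828°, λ=-115.641986°, h=0.000 m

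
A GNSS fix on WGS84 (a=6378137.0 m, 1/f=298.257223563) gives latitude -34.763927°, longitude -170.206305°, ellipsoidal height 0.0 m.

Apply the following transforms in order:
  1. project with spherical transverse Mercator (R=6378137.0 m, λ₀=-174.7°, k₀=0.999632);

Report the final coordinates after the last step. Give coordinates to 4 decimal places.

E=410943.7914 m, N=-3877678.3916 m

start: φ=-34.763927°, λ=-170.206305°, h=0.000 m
→ tm (R=6378137.0, λ₀=-174.7°): E=410943.7914, N=-3877678.3916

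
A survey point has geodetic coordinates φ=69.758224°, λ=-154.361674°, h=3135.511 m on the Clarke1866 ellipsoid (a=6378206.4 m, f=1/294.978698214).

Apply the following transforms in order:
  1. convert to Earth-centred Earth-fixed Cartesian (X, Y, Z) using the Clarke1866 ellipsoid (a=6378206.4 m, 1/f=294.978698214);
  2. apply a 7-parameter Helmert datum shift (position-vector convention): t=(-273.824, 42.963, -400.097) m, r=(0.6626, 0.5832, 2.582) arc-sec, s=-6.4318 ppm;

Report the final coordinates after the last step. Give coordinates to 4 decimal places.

X=-1996641.8892 m, Y=-958156.8251 m, Z=5964082.4549 m

start: φ=69.758224°, λ=-154.361674°, h=3135.511 m
→ ECEF (a=6378206.400, f=1/294.978698214): X=-1996409.7640, Y=-958161.8000, Z=5964518.3478
→ Helmert 7p (PV): X=-1996641.8892, Y=-958156.8251, Z=5964082.4549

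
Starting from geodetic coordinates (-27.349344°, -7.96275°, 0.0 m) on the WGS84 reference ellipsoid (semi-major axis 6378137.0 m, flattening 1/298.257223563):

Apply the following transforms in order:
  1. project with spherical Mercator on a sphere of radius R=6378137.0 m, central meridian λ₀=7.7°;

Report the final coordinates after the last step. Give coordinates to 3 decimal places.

start: φ=-27.349344°, λ=-7.962750°, h=0.000 m
→ merc (R=6378137.0, λ₀=7.7°): E=-1743569.3544, N=-3167185.8746

E=-1743569.354 m, N=-3167185.875 m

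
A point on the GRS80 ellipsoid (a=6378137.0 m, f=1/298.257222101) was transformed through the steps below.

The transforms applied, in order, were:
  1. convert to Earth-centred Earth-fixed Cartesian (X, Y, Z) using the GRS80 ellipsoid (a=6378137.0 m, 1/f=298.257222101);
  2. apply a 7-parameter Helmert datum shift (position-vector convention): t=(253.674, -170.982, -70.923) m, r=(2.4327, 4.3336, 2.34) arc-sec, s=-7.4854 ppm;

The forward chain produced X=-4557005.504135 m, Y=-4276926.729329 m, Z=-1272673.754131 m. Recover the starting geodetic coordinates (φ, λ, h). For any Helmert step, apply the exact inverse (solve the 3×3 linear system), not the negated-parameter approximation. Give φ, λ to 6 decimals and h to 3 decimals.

φ=-11.585384°, λ=-136.819064°, h=757.283 m

start: X=-4557005.5041, Y=-4276926.7293, Z=-1272673.7541 m
→ Helmert⁻¹: X=-4557315.0711, Y=-4276751.0695, Z=-1272657.6655
→ geod (Bowring, a=6378137.000): φ=-11.58538400°, λ=-136.81906400°, h=757.2830 m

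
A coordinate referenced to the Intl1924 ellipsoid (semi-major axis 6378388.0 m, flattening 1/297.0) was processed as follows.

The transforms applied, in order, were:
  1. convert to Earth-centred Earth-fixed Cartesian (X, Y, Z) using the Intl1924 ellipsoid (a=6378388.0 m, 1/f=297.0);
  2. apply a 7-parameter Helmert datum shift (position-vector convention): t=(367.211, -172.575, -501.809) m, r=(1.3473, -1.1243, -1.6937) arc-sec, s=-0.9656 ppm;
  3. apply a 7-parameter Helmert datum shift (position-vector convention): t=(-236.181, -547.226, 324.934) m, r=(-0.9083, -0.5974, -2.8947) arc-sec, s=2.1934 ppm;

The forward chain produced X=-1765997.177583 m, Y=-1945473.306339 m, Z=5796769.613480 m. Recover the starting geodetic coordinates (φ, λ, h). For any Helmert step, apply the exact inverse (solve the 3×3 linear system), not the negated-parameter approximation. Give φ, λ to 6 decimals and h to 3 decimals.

φ=65.766485°, λ=-132.242289°, h=3858.343 m

start: X=-1765997.1776, Y=-1945473.3063, Z=5796769.6135 m
→ Helmert⁻¹: X=-1765713.0400, Y=-1944972.1191, Z=5796428.5148
→ Helmert⁻¹: X=-1766034.3893, Y=-1944778.0583, Z=5796958.2506
→ geod (Bowring, a=6378388.000): φ=65.76648500°, λ=-132.24228900°, h=3858.3430 m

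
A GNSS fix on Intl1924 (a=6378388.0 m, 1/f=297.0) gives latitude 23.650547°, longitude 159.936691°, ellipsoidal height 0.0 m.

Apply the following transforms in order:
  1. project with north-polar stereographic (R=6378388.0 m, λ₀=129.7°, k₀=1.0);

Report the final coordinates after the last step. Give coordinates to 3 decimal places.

E=4199683.505 m, N=-7205161.634 m

start: φ=23.650547°, λ=159.936691°, h=0.000 m
→ stereo (R=6378388.0, λ₀=129.7°): E=4199683.5046, N=-7205161.6341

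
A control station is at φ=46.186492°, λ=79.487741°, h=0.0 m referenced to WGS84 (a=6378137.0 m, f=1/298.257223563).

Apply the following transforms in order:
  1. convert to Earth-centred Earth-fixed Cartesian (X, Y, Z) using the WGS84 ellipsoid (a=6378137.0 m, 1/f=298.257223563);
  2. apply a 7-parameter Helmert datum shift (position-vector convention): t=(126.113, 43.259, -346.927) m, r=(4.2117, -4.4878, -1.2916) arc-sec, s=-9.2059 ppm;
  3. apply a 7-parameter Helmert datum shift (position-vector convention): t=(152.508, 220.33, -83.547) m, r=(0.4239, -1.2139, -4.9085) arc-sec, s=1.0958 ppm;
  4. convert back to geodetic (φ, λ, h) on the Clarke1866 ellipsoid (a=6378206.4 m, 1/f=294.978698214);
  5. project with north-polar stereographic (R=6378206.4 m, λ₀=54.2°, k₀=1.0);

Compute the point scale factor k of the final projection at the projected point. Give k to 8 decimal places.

start: φ=46.186492°, λ=79.487741°, h=0.000 m
→ ECEF (a=6378137.000, f=1/298.257223563): X=807028.5197, Y=4349142.8099, Z=4579622.9403
→ Helmert 7p (PV): X=807074.7966, Y=4349047.4677, Z=4579340.2164
→ Helmert 7p (PV): X=807304.7336, Y=4349243.9462, Z=4579275.3750
→ geod (Bowring, a=6378206.400): φ=46.18549332°, λ=79.48446239°, h=-92.7829 m
→ into stereo (λ₀=54.2°): φ=46.18549332°, λ−λ₀=25.28446239°
scale k = 1.16172018

1.16172018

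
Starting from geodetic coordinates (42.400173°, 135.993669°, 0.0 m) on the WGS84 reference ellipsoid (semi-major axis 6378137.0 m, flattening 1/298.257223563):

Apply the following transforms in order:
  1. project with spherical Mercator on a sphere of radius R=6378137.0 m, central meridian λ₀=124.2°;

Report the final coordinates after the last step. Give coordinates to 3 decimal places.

start: φ=42.400173°, λ=135.993669°, h=0.000 m
→ merc (R=6378137.0, λ₀=124.2°): E=1312865.2277, N=5221113.1895

E=1312865.228 m, N=5221113.189 m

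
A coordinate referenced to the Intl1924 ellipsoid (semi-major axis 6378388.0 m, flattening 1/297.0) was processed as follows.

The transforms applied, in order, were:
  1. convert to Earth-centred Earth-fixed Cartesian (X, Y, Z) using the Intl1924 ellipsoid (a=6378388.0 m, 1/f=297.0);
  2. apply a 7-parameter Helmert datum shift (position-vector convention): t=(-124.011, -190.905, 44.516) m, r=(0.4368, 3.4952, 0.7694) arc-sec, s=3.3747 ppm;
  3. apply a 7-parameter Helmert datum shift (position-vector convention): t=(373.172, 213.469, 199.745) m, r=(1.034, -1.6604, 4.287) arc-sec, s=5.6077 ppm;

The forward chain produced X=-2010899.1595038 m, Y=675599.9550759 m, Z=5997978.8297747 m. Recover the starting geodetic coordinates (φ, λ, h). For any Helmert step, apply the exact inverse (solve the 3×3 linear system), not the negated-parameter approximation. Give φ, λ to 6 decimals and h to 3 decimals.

φ=70.640262°, λ=161.429923°, h=2566.534 m

start: X=-2010899.1595, Y=675599.9551, Z=5997978.8298 m
→ Helmert⁻¹: X=-2011198.7333, Y=675454.5660, Z=5997758.2550
→ Helmert⁻¹: X=-2011167.0468, Y=675663.3939, Z=5997657.9881
→ geod (Bowring, a=6378388.000): φ=70.64026200°, λ=161.42992300°, h=2566.5340 m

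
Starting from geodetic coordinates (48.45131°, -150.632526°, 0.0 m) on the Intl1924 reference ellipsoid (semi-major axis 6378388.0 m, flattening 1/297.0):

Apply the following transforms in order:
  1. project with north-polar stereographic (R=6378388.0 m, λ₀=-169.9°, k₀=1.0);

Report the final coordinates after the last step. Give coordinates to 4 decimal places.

E=1596868.3583 m, N=-4568252.1441 m

start: φ=48.451310°, λ=-150.632526°, h=0.000 m
→ stereo (R=6378388.0, λ₀=-169.9°): E=1596868.3583, N=-4568252.1441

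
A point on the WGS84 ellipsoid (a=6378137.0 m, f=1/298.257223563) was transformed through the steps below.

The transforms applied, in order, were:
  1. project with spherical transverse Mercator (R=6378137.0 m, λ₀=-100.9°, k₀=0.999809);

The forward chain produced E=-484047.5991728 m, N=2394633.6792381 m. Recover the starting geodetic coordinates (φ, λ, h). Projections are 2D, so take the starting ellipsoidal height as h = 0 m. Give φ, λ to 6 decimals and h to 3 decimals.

start: E=-484047.5992, N=2394633.6792 m
→ tm⁻¹: φ=21.45056900°, λ=-105.56898300°

φ=21.450569°, λ=-105.568983°, h=0.000 m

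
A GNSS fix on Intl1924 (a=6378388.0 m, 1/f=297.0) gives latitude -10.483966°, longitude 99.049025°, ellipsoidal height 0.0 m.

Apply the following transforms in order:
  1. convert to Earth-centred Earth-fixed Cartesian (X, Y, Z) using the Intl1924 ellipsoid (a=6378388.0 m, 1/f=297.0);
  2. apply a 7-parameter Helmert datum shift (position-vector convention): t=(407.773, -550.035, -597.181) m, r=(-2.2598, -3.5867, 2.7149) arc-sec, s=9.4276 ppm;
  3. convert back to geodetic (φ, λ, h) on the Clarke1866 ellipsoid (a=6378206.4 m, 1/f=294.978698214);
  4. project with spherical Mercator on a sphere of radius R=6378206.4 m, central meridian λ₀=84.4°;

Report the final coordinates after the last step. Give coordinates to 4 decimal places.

start: φ=-10.483966°, λ=99.049025°, h=0.000 m
→ ECEF (a=6378388.000, f=1/297.0): X=-986552.2264, Y=6194536.4307, Z=-1152939.6631
→ Helmert 7p (PV): X=-986215.2403, Y=6194019.1785, Z=-1153632.7356
→ geod (Bowring, a=6378206.400): φ=-10.49152809°, λ=99.04672808°, h=-241.7951 m
→ merc (R=6378206.4, λ₀=84.4°): E=1630484.0525, N=-1174506.2513

E=1630484.0525 m, N=-1174506.2513 m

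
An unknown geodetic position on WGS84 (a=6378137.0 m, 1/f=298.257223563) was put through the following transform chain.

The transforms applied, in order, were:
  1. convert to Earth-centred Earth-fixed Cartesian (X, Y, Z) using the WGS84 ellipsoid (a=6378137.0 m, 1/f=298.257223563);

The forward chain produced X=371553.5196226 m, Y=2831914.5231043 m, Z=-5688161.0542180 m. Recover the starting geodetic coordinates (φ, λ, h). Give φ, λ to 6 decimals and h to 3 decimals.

start: X=371553.5196, Y=2831914.5231, Z=-5688161.0542 m
→ geod (Bowring, a=6378137.000): φ=-63.49141900°, λ=82.52536000°, h=3938.7100 m

φ=-63.491419°, λ=82.525360°, h=3938.710 m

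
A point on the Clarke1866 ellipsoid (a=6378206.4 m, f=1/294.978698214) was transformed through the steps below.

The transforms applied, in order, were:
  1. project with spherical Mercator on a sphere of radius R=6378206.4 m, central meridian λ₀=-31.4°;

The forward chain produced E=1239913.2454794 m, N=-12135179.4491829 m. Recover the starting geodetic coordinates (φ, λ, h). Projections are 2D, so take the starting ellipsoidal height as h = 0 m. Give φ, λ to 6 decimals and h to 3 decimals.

φ=-73.030360°, λ=-20.261791°, h=0.000 m

start: E=1239913.2455, N=-12135179.4492 m
→ merc⁻¹: φ=-73.03036000°, λ=-20.26179100°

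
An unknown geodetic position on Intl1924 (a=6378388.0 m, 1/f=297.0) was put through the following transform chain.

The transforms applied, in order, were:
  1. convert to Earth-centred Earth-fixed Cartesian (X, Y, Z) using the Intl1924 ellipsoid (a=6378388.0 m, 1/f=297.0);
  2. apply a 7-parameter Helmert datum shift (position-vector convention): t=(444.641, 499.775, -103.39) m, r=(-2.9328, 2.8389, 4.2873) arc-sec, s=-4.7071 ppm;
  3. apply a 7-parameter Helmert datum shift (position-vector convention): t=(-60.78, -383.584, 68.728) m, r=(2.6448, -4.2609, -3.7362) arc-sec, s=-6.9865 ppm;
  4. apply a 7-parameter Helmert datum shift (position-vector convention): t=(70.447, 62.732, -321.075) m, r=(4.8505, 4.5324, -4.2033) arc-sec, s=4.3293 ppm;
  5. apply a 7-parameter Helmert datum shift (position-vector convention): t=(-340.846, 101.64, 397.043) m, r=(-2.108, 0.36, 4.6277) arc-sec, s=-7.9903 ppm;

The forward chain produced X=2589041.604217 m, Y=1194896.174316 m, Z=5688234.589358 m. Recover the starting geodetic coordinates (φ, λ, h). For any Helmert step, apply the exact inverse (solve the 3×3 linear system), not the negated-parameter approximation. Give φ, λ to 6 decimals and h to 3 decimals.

start: X=2589041.6042, Y=1194896.1743, Z=5688234.5894 m
→ Helmert⁻¹: X=2589420.0168, Y=1194687.8560, Z=5687899.7232
→ Helmert⁻¹: X=2589189.0204, Y=1194806.4788, Z=5688224.9694
→ Helmert⁻¹: X=2589363.7409, Y=1195318.2509, Z=5688127.1656
→ Helmert⁻¹: X=2588877.8280, Y=1194689.4093, Z=5688309.9493
→ geod (Bowring, a=6378388.000): φ=63.53235300°, λ=24.77190600°, h=1688.7860 m

φ=63.532353°, λ=24.771906°, h=1688.786 m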